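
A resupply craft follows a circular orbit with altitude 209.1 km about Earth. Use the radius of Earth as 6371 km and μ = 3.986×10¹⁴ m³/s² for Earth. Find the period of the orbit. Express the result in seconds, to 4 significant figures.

T ≈ 5312 seconds

r = 6371 + 209.1 = 6580.1 km = 6.5801×10⁶ m.
Kepler's third law: T = 2π√(r³/μ) = 2π√((6.580×10⁶)³ / 3.986×10¹⁴).
r³/μ = 7.148×10⁵ s², so T = 2π × 8.454×10² = 5.312×10³ s.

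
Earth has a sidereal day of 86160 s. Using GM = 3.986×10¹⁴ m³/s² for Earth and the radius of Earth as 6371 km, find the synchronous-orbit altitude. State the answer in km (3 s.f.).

A synchronous orbit has period T, so by Kepler's third law a = (μT²/4π²)^(1/3).
μT²/4π² = 3.986×10¹⁴ × (8.616×10⁴)² / 39.48 = 7.495×10²² m³.
a = 4.216×10⁷ m = 42163 km.
Altitude h = a − R = 42163 − 6371 = 35792 km.

h_sync ≈ 35800 km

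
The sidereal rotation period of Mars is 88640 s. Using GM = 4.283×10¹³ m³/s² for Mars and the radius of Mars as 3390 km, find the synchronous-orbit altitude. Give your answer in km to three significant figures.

A synchronous orbit has period T, so by Kepler's third law a = (μT²/4π²)^(1/3).
μT²/4π² = 4.283×10¹³ × (8.864×10⁴)² / 39.48 = 8.524×10²¹ m³.
a = 2.043×10⁷ m = 20428 km.
Altitude h = a − R = 20428 − 3390 = 17038 km.

h_sync ≈ 17000 km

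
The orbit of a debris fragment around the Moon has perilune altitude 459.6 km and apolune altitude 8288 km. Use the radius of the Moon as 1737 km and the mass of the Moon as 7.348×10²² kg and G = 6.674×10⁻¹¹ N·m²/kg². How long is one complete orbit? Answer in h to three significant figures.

T ≈ 11.9 h

μ = GM = 6.674×10⁻¹¹ × 7.348×10²² = 4.904×10¹² m³/s².
r_p = 1737 + 459.6 = 2196.6 km = 2.1966×10⁶ m.
r_a = 1737 + 8288 = 10025 km = 1.0025×10⁷ m.
Semi-major axis a = (r_p + r_a)/2 = (2196.6 + 10025)/2 = 6110.8 km = 6.111×10⁶ m.
By Kepler's third law T = 2π√(a³/μ) = 2π × 6.821×10³ = 4.286×10⁴ s.
= 11.91 h.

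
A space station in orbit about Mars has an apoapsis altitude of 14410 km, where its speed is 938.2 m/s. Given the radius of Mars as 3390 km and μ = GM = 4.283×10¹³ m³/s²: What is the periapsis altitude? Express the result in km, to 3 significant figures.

periapsis altitude ≈ 595 km

r_a = 3390 + 14410 = 17800 km = 1.780×10⁷ m.
Specific energy ε = v²/2 − μ/r = -1.966×10⁶ J/kg, so a = −μ/(2ε) = 1.089×10⁷ m.
The apsides satisfy r_p + r_a = 2a, so the periapsis radius is 2a − r_a = 3.985×10⁶ m = 3984.6 km.
Periapsis altitude = 3984.6 − 3390 = 594.57 km.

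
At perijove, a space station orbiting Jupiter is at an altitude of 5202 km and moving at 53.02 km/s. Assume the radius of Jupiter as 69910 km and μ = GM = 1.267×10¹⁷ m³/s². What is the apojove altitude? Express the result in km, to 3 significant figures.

apojove altitude ≈ 3.05×10⁵ km

r_p = 69910 + 5202 = 75112 km = 7.511×10⁷ m.
Specific energy ε = v²/2 − μ/r = -2.813×10⁸ J/kg, so a = −μ/(2ε) = 2.252×10⁸ m.
The apsides satisfy r_p + r_a = 2a, so the apojove radius is 2a − r_p = 3.754×10⁸ m = 3.7537×10⁵ km.
Apojove altitude = 3.7537×10⁵ − 69910 = 3.0546×10⁵ km.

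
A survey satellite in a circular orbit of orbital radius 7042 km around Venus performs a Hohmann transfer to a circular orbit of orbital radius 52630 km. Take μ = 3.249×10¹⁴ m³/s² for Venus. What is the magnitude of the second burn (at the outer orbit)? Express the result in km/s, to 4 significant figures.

Δv ≈ 1.278 km/s

r₁ = 7042 km = 7.042×10⁶ m.
r₂ = 52630 km = 5.263×10⁷ m.
Transfer ellipse a_t = (r₁ + r₂)/2 = 2.984×10⁷ m.
At r₁: circular v_c1 = √(μ/r₁) = 6792 m/s; transfer-periapsis v_p = √[μ(2/r₁ − 1/a_t)] = 9021 m/s.
At r₂: circular v_c2 = √(μ/r₂) = 2485 m/s; transfer-apoapsis v_a = √[μ(2/r₂ − 1/a_t)] = 1207 m/s.
Δv₂ = v_c2 − v_a = 1278 m/s.
= 1.278 km/s.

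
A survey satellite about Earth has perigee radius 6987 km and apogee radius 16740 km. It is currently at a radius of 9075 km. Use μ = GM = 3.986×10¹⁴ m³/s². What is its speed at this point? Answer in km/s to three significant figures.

Semi-major axis a = (r_p + r_a)/2 = 11864 km = 1.186×10⁷ m.
Vis-viva: v² = μ(2/r − 1/a) = 3.986×10¹⁴ × (2.204×10⁻⁷ − 8.429×10⁻⁸) = 5.425×10⁷ m²/s².
v = 7365 m/s = 7.365 km/s.

v ≈ 7.37 km/s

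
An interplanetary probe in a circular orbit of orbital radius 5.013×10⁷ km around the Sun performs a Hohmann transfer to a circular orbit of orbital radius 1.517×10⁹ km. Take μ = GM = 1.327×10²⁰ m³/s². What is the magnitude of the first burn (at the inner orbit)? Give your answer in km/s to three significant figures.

r₁ = 5.013×10⁷ km = 5.013×10¹⁰ m.
r₂ = 1.517×10⁹ km = 1.517×10¹² m.
Transfer ellipse a_t = (r₁ + r₂)/2 = 7.836×10¹¹ m.
At r₁: circular v_c1 = √(μ/r₁) = 51450 m/s; transfer-perihelion v_p = √[μ(2/r₁ − 1/a_t)] = 71590 m/s.
Δv₁ = v_p − v_c1 = 20140 m/s.
= 20.14 km/s.

Δv ≈ 20.1 km/s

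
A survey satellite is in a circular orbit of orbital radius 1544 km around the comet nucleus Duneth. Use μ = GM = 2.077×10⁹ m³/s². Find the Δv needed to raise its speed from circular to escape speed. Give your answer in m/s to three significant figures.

r = 1544 km = 1.544×10⁶ m.
Circular speed v_c = √(μ/r) = 36.68 m/s.
Escape speed v_esc = √(2μ/r) = √2 × v_c = 51.87 m/s.
Δv = v_esc − v_c = 15.19 m/s.

Δv ≈ 15.2 m/s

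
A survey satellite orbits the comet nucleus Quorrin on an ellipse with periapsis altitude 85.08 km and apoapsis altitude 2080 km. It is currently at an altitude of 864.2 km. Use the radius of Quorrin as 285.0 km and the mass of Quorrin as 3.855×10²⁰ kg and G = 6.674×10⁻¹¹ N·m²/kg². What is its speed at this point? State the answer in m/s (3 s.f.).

v ≈ 161 m/s

μ = GM = 6.674×10⁻¹¹ × 3.855×10²⁰ = 2.573×10¹⁰ m³/s².
r_p = 285.0 + 85.08 = 370.08 km = 3.7008×10⁵ m.
r_a = 285.0 + 2080 = 2365.0 km = 2.3650×10⁶ m.
r = 285.0 + 864.2 = 1149.2 km = 1.149×10⁶ m.
Semi-major axis a = (r_p + r_a)/2 = 1367.5 km = 1.368×10⁶ m.
Vis-viva: v² = μ(2/r − 1/a) = 2.573×10¹⁰ × (1.740×10⁻⁶ − 7.312×10⁻⁷) = 2.596×10⁴ m²/s².
v = 161.1 m/s.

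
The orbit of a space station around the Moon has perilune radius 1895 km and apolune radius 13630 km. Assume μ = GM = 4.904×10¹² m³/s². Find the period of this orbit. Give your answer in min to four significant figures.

T ≈ 1023 min

Semi-major axis a = (r_p + r_a)/2 = (1895.0 + 13630)/2 = 7762.5 km = 7.762×10⁶ m.
By Kepler's third law T = 2π√(a³/μ) = 2π × 9.766×10³ = 6.136×10⁴ s.
= 1023 min.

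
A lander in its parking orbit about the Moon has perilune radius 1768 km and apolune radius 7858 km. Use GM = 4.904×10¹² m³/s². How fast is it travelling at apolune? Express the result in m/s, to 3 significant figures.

Semi-major axis a = (r_p + r_a)/2 = 4813.0 km = 4.813×10⁶ m.
Vis-viva: v² = μ(2/r − 1/a) = 4.904×10¹² × (2.545×10⁻⁷ − 2.078×10⁻⁷) = 2.292×10⁵ m²/s².
v = 478.8 m/s.

v ≈ 479 m/s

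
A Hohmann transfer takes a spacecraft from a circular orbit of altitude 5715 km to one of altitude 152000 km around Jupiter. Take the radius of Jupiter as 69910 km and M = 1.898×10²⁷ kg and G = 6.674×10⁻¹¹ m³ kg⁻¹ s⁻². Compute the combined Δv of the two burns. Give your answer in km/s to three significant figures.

Δv_total ≈ 15.9 km/s

μ = GM = 6.674×10⁻¹¹ × 1.898×10²⁷ = 1.267×10¹⁷ m³/s².
r₁ = 69910 + 5715 = 75625 km = 7.5625×10⁷ m.
r₂ = 69910 + 152000 = 221910 km = 2.2191×10⁸ m.
Transfer ellipse a_t = (r₁ + r₂)/2 = 1.488×10⁸ m.
At r₁: circular v_c1 = √(μ/r₁) = 40930 m/s; transfer-perijove v_p = √[μ(2/r₁ − 1/a_t)] = 49990 m/s.
Δv₁ = v_p − v_c1 = 9059 m/s.
At r₂: circular v_c2 = √(μ/r₂) = 23890 m/s; transfer-apojove v_a = √[μ(2/r₂ − 1/a_t)] = 17030 m/s.
Δv₂ = v_c2 − v_a = 6857 m/s.
Total Δv = Δv₁ + Δv₂ = 15920 m/s = 15.92 km/s.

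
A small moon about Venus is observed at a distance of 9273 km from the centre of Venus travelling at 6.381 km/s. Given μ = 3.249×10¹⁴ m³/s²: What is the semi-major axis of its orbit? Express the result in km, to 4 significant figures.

r = 9.273×10⁶ m.
Vis-viva rearranged: 1/a = 2/r − v²/μ = 2.157×10⁻⁷ − 1.253×10⁻⁷ = 9.036×10⁻⁸ m⁻¹.
a = 1.107×10⁷ m = 11067 km.

a ≈ 11070 km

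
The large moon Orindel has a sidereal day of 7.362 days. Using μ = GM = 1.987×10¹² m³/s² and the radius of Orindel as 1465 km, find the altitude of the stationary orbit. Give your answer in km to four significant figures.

h_sync ≈ 25840 km

T = 7.362 days = 6.361×10⁵ s.
A synchronous orbit has period T, so by Kepler's third law a = (μT²/4π²)^(1/3).
μT²/4π² = 1.987×10¹² × (6.361×10⁵)² / 39.48 = 2.036×10²² m³.
a = 2.731×10⁷ m = 27308 km.
Altitude h = a − R = 27308 − 1465 = 25843 km.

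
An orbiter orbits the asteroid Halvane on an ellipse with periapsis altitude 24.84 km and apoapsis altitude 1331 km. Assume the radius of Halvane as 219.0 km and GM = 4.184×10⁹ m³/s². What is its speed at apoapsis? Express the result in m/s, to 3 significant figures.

v ≈ 27.1 m/s

r_p = 219.0 + 24.84 = 243.84 km = 2.4384×10⁵ m.
r_a = 219.0 + 1331 = 1550.0 km = 1.5500×10⁶ m.
Semi-major axis a = (r_p + r_a)/2 = 896.92 km = 8.969×10⁵ m.
Vis-viva: v² = μ(2/r − 1/a) = 4.184×10⁹ × (1.290×10⁻⁶ − 1.115×10⁻⁶) = 7.339×10² m²/s².
v = 27.09 m/s.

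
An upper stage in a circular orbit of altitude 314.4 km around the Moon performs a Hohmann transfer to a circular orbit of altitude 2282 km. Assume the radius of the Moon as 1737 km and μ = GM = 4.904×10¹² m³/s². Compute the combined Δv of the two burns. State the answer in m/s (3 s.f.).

r₁ = 1737 + 314.4 = 2051.4 km = 2.0514×10⁶ m.
r₂ = 1737 + 2282 = 4019.0 km = 4.0190×10⁶ m.
Transfer ellipse a_t = (r₁ + r₂)/2 = 3.035×10⁶ m.
At r₁: circular v_c1 = √(μ/r₁) = 1546 m/s; transfer-perilune v_p = √[μ(2/r₁ − 1/a_t)] = 1779 m/s.
Δv₁ = v_p − v_c1 = 233.0 m/s.
At r₂: circular v_c2 = √(μ/r₂) = 1105 m/s; transfer-apolune v_a = √[μ(2/r₂ − 1/a_t)] = 908.1 m/s.
Δv₂ = v_c2 − v_a = 196.5 m/s.
Total Δv = Δv₁ + Δv₂ = 429.5 m/s.

Δv_total ≈ 430 m/s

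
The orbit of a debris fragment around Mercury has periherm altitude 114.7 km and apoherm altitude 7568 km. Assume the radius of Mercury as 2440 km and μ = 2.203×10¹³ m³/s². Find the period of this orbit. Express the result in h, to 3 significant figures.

r_p = 2440 + 114.7 = 2554.7 km = 2.5547×10⁶ m.
r_a = 2440 + 7568 = 10008 km = 1.0008×10⁷ m.
Semi-major axis a = (r_p + r_a)/2 = (2554.7 + 10008)/2 = 6281.4 km = 6.281×10⁶ m.
By Kepler's third law T = 2π√(a³/μ) = 2π × 3.354×10³ = 2.107×10⁴ s.
= 5.854 h.

T ≈ 5.85 h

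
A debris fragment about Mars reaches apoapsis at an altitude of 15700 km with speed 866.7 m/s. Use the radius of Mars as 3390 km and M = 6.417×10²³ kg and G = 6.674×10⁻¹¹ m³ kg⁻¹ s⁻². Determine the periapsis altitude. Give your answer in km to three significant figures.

μ = GM = 6.674×10⁻¹¹ × 6.417×10²³ = 4.283×10¹³ m³/s².
r_a = 3390 + 15700 = 19090 km = 1.909×10⁷ m.
Specific energy ε = v²/2 − μ/r = -1.868×10⁶ J/kg, so a = −μ/(2ε) = 1.146×10⁷ m.
The apsides satisfy r_p + r_a = 2a, so the periapsis radius is 2a − r_a = 3.839×10⁶ m = 3838.6 km.
Periapsis altitude = 3838.6 − 3390 = 448.60 km.

periapsis altitude ≈ 449 km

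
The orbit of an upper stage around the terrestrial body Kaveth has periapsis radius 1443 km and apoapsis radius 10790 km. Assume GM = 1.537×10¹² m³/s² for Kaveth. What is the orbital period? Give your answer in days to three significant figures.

Semi-major axis a = (r_p + r_a)/2 = (1443.0 + 10790)/2 = 6116.5 km = 6.116×10⁶ m.
By Kepler's third law T = 2π√(a³/μ) = 2π × 1.220×10⁴ = 7.667×10⁴ s.
= 0.8873 days.

T ≈ 0.887 days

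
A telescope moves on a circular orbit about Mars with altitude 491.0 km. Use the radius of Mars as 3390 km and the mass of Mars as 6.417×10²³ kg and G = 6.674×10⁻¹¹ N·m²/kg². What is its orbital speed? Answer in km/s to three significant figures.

μ = GM = 6.674×10⁻¹¹ × 6.417×10²³ = 4.283×10¹³ m³/s².
r = 3390 + 491.0 = 3881.0 km = 3.8810×10⁶ m.
For a circular orbit v = √(μ/r) = √(4.283×10¹³ / 3.881×10⁶) = √(1.104×10⁷) = 3322 m/s.
That is 3.322 km/s.

v ≈ 3.32 km/s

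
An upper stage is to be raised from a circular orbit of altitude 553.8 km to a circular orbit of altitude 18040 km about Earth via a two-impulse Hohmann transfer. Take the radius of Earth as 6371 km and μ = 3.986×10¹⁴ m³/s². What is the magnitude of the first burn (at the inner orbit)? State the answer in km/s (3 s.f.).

Δv ≈ 1.88 km/s

r₁ = 6371 + 553.8 = 6924.8 km = 6.9248×10⁶ m.
r₂ = 6371 + 18040 = 24411 km = 2.4411×10⁷ m.
Transfer ellipse a_t = (r₁ + r₂)/2 = 1.567×10⁷ m.
At r₁: circular v_c1 = √(μ/r₁) = 7587 m/s; transfer-perigee v_p = √[μ(2/r₁ − 1/a_t)] = 9470 m/s.
Δv₁ = v_p − v_c1 = 1883 m/s.
= 1.883 km/s.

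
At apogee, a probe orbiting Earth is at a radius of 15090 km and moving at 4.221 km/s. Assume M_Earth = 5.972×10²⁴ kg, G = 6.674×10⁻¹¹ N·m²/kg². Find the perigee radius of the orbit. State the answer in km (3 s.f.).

perigee radius ≈ 7680 km

μ = GM = 6.674×10⁻¹¹ × 5.972×10²⁴ = 3.986×10¹⁴ m³/s².
r_a = 1.509×10⁷ m.
Specific energy ε = v²/2 − μ/r = -1.750×10⁷ J/kg, so a = −μ/(2ε) = 1.138×10⁷ m.
The apsides satisfy r_p + r_a = 2a, so the perigee radius is 2a − r_a = 7.680×10⁶ m = 7679.6 km.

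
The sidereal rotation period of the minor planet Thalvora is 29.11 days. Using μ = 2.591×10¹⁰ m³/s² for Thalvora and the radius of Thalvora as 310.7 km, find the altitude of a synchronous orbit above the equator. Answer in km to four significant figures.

h_sync ≈ 15760 km

T = 29.11 days = 2.515×10⁶ s.
A synchronous orbit has period T, so by Kepler's third law a = (μT²/4π²)^(1/3).
μT²/4π² = 2.591×10¹⁰ × (2.515×10⁶)² / 39.48 = 4.152×10²¹ m³.
a = 1.607×10⁷ m = 16072 km.
Altitude h = a − R = 16072 − 310.7 = 15761 km.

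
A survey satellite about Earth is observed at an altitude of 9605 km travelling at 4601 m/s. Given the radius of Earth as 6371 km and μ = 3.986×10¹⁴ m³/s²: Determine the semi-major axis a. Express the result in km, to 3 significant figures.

r = 6371 + 9605 = 15976 km = 1.598×10⁷ m.
Specific orbital energy ε = v²/2 − μ/r = (4601)²/2 − 3.986×10¹⁴/1.598×10⁷ = -1.437×10⁷ J/kg.
Since ε = −μ/(2a), a = −μ/(2ε) = 1.387×10⁷ m = 13874 km.

a ≈ 13900 km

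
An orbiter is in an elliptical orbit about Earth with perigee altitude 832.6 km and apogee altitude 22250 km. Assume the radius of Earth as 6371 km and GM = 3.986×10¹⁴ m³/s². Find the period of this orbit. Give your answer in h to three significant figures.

T ≈ 6.63 h

r_p = 6371 + 832.6 = 7203.6 km = 7.2036×10⁶ m.
r_a = 6371 + 22250 = 28621 km = 2.8621×10⁷ m.
Semi-major axis a = (r_p + r_a)/2 = (7203.6 + 28621)/2 = 17912 km = 1.791×10⁷ m.
By Kepler's third law T = 2π√(a³/μ) = 2π × 3.797×10³ = 2.386×10⁴ s.
= 6.627 h.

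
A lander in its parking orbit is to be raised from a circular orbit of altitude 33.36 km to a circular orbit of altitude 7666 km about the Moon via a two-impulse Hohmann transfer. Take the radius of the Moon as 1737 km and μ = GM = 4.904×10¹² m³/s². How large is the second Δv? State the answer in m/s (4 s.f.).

Δv ≈ 315.6 m/s

r₁ = 1737 + 33.36 = 1770.4 km = 1.7704×10⁶ m.
r₂ = 1737 + 7666 = 9403.0 km = 9.4030×10⁶ m.
Transfer ellipse a_t = (r₁ + r₂)/2 = 5.587×10⁶ m.
At r₁: circular v_c1 = √(μ/r₁) = 1664 m/s; transfer-perilune v_p = √[μ(2/r₁ − 1/a_t)] = 2159 m/s.
At r₂: circular v_c2 = √(μ/r₂) = 722.2 m/s; transfer-apolune v_a = √[μ(2/r₂ − 1/a_t)] = 406.5 m/s.
Δv₂ = v_c2 − v_a = 315.6 m/s.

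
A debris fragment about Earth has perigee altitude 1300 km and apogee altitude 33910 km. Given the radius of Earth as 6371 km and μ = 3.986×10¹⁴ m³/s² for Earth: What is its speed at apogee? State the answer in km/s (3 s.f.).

r_p = 6371 + 1300 = 7671.0 km = 7.6710×10⁶ m.
r_a = 6371 + 33910 = 40281 km = 4.0281×10⁷ m.
Semi-major axis a = (r_p + r_a)/2 = 23976 km = 2.398×10⁷ m.
Vis-viva: v² = μ(2/r − 1/a) = 3.986×10¹⁴ × (4.965×10⁻⁸ − 4.171×10⁻⁸) = 3.166×10⁶ m²/s².
v = 1779 m/s = 1.779 km/s.

v ≈ 1.78 km/s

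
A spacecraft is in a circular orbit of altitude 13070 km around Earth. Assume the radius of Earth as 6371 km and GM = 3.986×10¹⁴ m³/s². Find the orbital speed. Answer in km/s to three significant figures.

r = 6371 + 13070 = 19441 km = 1.9441×10⁷ m.
For a circular orbit v = √(μ/r) = √(3.986×10¹⁴ / 1.944×10⁷) = √(2.050×10⁷) = 4528 m/s.
That is 4.528 km/s.

v ≈ 4.53 km/s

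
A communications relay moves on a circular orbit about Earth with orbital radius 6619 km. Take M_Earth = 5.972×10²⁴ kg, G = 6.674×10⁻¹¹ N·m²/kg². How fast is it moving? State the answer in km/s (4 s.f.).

μ = GM = 6.674×10⁻¹¹ × 5.972×10²⁴ = 3.986×10¹⁴ m³/s².
r = 6619 km = 6.619×10⁶ m.
For a circular orbit v = √(μ/r) = √(3.986×10¹⁴ / 6.619×10⁶) = √(6.022×10⁷) = 7760 m/s.
That is 7.760 km/s.

v ≈ 7.760 km/s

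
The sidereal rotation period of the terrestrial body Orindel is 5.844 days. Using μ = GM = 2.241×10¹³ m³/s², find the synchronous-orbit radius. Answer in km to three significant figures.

T = 5.844 days = 5.049×10⁵ s.
A synchronous orbit has period T, so by Kepler's third law a = (μT²/4π²)^(1/3).
μT²/4π² = 2.241×10¹³ × (5.049×10⁵)² / 39.48 = 1.447×10²³ m³.
a = 5.250×10⁷ m = 52502 km.

r_sync ≈ 52500 km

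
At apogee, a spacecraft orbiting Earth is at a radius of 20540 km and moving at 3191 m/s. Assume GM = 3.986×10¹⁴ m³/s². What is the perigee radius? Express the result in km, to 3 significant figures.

r_a = 2.054×10⁷ m.
Specific energy ε = v²/2 − μ/r = -1.431×10⁷ J/kg, so a = −μ/(2ε) = 1.392×10⁷ m.
The apsides satisfy r_p + r_a = 2a, so the perigee radius is 2a − r_a = 7.305×10⁶ m = 7305.3 km.

perigee radius ≈ 7310 km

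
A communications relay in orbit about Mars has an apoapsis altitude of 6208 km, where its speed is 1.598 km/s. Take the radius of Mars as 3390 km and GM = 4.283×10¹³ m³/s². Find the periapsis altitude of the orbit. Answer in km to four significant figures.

r_a = 3390 + 6208 = 9598.0 km = 9.598×10⁶ m.
Specific energy ε = v²/2 − μ/r = -3.186×10⁶ J/kg, so a = −μ/(2ε) = 6.722×10⁶ m.
The apsides satisfy r_p + r_a = 2a, so the periapsis radius is 2a − r_a = 3.847×10⁶ m = 3846.9 km.
Periapsis altitude = 3846.9 − 3390 = 456.94 km.

periapsis altitude ≈ 456.9 km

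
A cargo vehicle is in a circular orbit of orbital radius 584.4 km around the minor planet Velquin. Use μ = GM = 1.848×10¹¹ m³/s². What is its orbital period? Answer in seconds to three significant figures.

T ≈ 6530 seconds

r = 584.4 km = 5.844×10⁵ m.
Kepler's third law: T = 2π√(r³/μ) = 2π√((5.844×10⁵)³ / 1.848×10¹¹).
r³/μ = 1.080×10⁶ s², so T = 2π × 1.039×10³ = 6.530×10³ s.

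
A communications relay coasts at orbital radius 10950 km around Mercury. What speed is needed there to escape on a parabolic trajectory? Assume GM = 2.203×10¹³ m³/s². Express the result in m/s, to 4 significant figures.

r = 10950 km = 1.095×10⁷ m.
Escape speed v_esc = √(2μ/r) = √(2 × 2.203×10¹³ / 1.095×10⁷) = √(4.024×10⁶) = 2006 m/s.

v_esc ≈ 2006 m/s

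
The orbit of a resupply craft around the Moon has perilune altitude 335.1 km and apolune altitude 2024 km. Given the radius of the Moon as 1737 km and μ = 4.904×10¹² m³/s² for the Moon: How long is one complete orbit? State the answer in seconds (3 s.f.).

r_p = 1737 + 335.1 = 2072.1 km = 2.0721×10⁶ m.
r_a = 1737 + 2024 = 3761.0 km = 3.7610×10⁶ m.
Semi-major axis a = (r_p + r_a)/2 = (2072.1 + 3761.0)/2 = 2916.6 km = 2.917×10⁶ m.
By Kepler's third law T = 2π√(a³/μ) = 2π × 2.249×10³ = 1.413×10⁴ s.

T ≈ 14100 seconds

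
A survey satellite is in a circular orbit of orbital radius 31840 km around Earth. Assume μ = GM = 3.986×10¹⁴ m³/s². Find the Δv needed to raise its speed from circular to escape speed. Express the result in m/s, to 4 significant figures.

Δv ≈ 1466 m/s

r = 31840 km = 3.184×10⁷ m.
Circular speed v_c = √(μ/r) = 3538 m/s.
Escape speed v_esc = √(2μ/r) = √2 × v_c = 5004 m/s.
Δv = v_esc − v_c = 1466 m/s.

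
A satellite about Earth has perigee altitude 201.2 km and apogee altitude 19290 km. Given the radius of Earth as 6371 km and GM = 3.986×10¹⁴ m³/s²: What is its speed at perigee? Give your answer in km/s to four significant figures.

v ≈ 9.827 km/s

r_p = 6371 + 201.2 = 6572.2 km = 6.5722×10⁶ m.
r_a = 6371 + 19290 = 25661 km = 2.5661×10⁷ m.
Semi-major axis a = (r_p + r_a)/2 = 16117 km = 1.612×10⁷ m.
Vis-viva: v² = μ(2/r − 1/a) = 3.986×10¹⁴ × (3.043×10⁻⁷ − 6.205×10⁻⁸) = 9.657×10⁷ m²/s².
v = 9827 m/s = 9.827 km/s.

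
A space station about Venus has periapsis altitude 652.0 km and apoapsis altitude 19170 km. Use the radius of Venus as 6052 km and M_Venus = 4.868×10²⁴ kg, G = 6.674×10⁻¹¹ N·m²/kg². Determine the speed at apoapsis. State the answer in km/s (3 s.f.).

μ = GM = 6.674×10⁻¹¹ × 4.868×10²⁴ = 3.249×10¹⁴ m³/s².
r_p = 6052 + 652.0 = 6704.0 km = 6.7040×10⁶ m.
r_a = 6052 + 19170 = 25222 km = 2.5222×10⁷ m.
Semi-major axis a = (r_p + r_a)/2 = 15963 km = 1.596×10⁷ m.
Vis-viva: v² = μ(2/r − 1/a) = 3.249×10¹⁴ × (7.930×10⁻⁸ − 6.264×10⁻⁸) = 5.410×10⁶ m²/s².
v = 2326 m/s = 2.326 km/s.

v ≈ 2.33 km/s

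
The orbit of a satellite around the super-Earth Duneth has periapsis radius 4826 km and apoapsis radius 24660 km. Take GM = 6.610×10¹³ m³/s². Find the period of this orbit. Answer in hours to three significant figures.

T ≈ 12.2 hours

Semi-major axis a = (r_p + r_a)/2 = (4826.0 + 24660)/2 = 14743 km = 1.474×10⁷ m.
By Kepler's third law T = 2π√(a³/μ) = 2π × 6.963×10³ = 4.375×10⁴ s.
= 12.15 hours.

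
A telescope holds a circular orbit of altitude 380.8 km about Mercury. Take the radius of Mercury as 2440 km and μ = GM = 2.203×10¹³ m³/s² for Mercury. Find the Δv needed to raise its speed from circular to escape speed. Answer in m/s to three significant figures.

r = 2440 + 380.8 = 2820.8 km = 2.8208×10⁶ m.
Circular speed v_c = √(μ/r) = 2795 m/s.
Escape speed v_esc = √(2μ/r) = √2 × v_c = 3952 m/s.
Δv = v_esc − v_c = 1158 m/s.

Δv ≈ 1160 m/s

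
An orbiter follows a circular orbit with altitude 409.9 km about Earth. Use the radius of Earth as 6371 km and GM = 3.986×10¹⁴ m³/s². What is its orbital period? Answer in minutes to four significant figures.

T ≈ 92.62 minutes

r = 6371 + 409.9 = 6780.9 km = 6.7809×10⁶ m.
Kepler's third law: T = 2π√(r³/μ) = 2π√((6.781×10⁶)³ / 3.986×10¹⁴).
r³/μ = 7.822×10⁵ s², so T = 2π × 8.844×10² = 5.557×10³ s.
Converting: 5.557×10³ s ÷ 60.00 = 92.62 minutes.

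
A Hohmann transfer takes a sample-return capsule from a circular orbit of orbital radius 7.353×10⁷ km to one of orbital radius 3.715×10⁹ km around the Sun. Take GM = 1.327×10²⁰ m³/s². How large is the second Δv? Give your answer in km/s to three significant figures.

r₁ = 7.353×10⁷ km = 7.353×10¹⁰ m.
r₂ = 3.715×10⁹ km = 3.715×10¹² m.
Transfer ellipse a_t = (r₁ + r₂)/2 = 1.894×10¹² m.
At r₁: circular v_c1 = √(μ/r₁) = 42480 m/s; transfer-perihelion v_p = √[μ(2/r₁ − 1/a_t)] = 59490 m/s.
At r₂: circular v_c2 = √(μ/r₂) = 5977 m/s; transfer-aphelion v_a = √[μ(2/r₂ − 1/a_t)] = 1178 m/s.
Δv₂ = v_c2 − v_a = 4799 m/s.
= 4.799 km/s.

Δv ≈ 4.80 km/s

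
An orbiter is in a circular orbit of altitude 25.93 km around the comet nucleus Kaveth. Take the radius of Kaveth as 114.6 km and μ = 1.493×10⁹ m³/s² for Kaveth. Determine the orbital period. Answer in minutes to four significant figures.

T ≈ 142.8 minutes

r = 114.6 + 25.93 = 140.53 km = 1.4053×10⁵ m.
Kepler's third law: T = 2π√(r³/μ) = 2π√((1.405×10⁵)³ / 1.493×10⁹).
r³/μ = 1.859×10⁶ s², so T = 2π × 1.363×10³ = 8.567×10³ s.
Converting: 8.567×10³ s ÷ 60.00 = 142.8 minutes.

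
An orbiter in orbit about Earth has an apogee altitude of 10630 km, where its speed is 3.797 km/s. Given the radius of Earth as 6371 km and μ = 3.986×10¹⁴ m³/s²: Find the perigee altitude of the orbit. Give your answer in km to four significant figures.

perigee altitude ≈ 1177 km

r_a = 6371 + 10630 = 17001 km = 1.700×10⁷ m.
Specific energy ε = v²/2 − μ/r = -1.624×10⁷ J/kg, so a = −μ/(2ε) = 1.227×10⁷ m.
The apsides satisfy r_p + r_a = 2a, so the perigee radius is 2a − r_a = 7.548×10⁶ m = 7547.8 km.
Perigee altitude = 7547.8 − 6371 = 1176.8 km.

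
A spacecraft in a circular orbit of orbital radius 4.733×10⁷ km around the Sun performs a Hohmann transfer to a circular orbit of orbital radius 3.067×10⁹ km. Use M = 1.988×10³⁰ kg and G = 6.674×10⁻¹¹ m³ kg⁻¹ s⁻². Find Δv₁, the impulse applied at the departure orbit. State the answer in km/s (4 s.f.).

Δv ≈ 21.36 km/s

μ = GM = 6.674×10⁻¹¹ × 1.988×10³⁰ = 1.327×10²⁰ m³/s².
r₁ = 4.733×10⁷ km = 4.733×10¹⁰ m.
r₂ = 3.067×10⁹ km = 3.067×10¹² m.
Transfer ellipse a_t = (r₁ + r₂)/2 = 1.557×10¹² m.
At r₁: circular v_c1 = √(μ/r₁) = 52950 m/s; transfer-perihelion v_p = √[μ(2/r₁ − 1/a_t)] = 74310 m/s.
Δv₁ = v_p − v_c1 = 21360 m/s.
= 21.36 km/s.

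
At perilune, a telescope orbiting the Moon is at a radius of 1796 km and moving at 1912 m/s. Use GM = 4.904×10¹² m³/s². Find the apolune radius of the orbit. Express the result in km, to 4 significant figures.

r_p = 1.796×10⁶ m.
Specific energy ε = v²/2 − μ/r = -9.026×10⁵ J/kg, so a = −μ/(2ε) = 2.716×10⁶ m.
The apsides satisfy r_p + r_a = 2a, so the apolune radius is 2a − r_p = 3.637×10⁶ m = 3637.0 km.

apolune radius ≈ 3637 km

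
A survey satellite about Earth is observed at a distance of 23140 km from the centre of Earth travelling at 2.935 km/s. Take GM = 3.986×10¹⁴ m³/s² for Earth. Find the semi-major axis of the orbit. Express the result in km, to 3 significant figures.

a ≈ 15400 km

r = 2.314×10⁷ m.
Vis-viva rearranged: 1/a = 2/r − v²/μ = 8.643×10⁻⁸ − 2.161×10⁻⁸ = 6.482×10⁻⁸ m⁻¹.
a = 1.543×10⁷ m = 15428 km.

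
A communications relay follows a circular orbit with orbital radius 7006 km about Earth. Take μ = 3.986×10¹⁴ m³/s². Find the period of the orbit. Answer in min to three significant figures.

r = 7006 km = 7.006×10⁶ m.
Kepler's third law: T = 2π√(r³/μ) = 2π√((7.006×10⁶)³ / 3.986×10¹⁴).
r³/μ = 8.627×10⁵ s², so T = 2π × 9.288×10² = 5.836×10³ s.
Converting: 5.836×10³ s ÷ 60.00 = 97.27 min.

T ≈ 97.3 min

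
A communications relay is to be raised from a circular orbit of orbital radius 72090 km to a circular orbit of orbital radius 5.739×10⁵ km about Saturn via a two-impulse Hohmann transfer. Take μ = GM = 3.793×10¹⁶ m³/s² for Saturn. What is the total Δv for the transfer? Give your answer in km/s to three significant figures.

Δv_total ≈ 11.9 km/s

r₁ = 72090 km = 7.209×10⁷ m.
r₂ = 5.739×10⁵ km = 5.739×10⁸ m.
Transfer ellipse a_t = (r₁ + r₂)/2 = 3.230×10⁸ m.
At r₁: circular v_c1 = √(μ/r₁) = 22940 m/s; transfer-perikrone v_p = √[μ(2/r₁ − 1/a_t)] = 30580 m/s.
Δv₁ = v_p − v_c1 = 7638 m/s.
At r₂: circular v_c2 = √(μ/r₂) = 8130 m/s; transfer-apokrone v_a = √[μ(2/r₂ − 1/a_t)] = 3841 m/s.
Δv₂ = v_c2 − v_a = 4289 m/s.
Total Δv = Δv₁ + Δv₂ = 11930 m/s = 11.93 km/s.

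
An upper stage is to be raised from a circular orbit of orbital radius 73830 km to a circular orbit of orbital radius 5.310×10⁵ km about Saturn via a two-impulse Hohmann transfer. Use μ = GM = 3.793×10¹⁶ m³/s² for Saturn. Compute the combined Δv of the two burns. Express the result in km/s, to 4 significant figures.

r₁ = 73830 km = 7.383×10⁷ m.
r₂ = 5.310×10⁵ km = 5.310×10⁸ m.
Transfer ellipse a_t = (r₁ + r₂)/2 = 3.024×10⁸ m.
At r₁: circular v_c1 = √(μ/r₁) = 22670 m/s; transfer-perikrone v_p = √[μ(2/r₁ − 1/a_t)] = 30030 m/s.
Δv₁ = v_p − v_c1 = 7369 m/s.
At r₂: circular v_c2 = √(μ/r₂) = 8452 m/s; transfer-apokrone v_a = √[μ(2/r₂ − 1/a_t)] = 4176 m/s.
Δv₂ = v_c2 − v_a = 4276 m/s.
Total Δv = Δv₁ + Δv₂ = 11640 m/s = 11.64 km/s.

Δv_total ≈ 11.64 km/s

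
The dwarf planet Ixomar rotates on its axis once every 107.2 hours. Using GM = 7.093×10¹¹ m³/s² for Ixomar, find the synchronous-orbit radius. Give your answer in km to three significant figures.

T = 107.2 hours = 3.859×10⁵ s.
A synchronous orbit has period T, so by Kepler's third law a = (μT²/4π²)^(1/3).
μT²/4π² = 7.093×10¹¹ × (3.859×10⁵)² / 39.48 = 2.676×10²¹ m³.
a = 1.388×10⁷ m = 13883 km.

r_sync ≈ 13900 km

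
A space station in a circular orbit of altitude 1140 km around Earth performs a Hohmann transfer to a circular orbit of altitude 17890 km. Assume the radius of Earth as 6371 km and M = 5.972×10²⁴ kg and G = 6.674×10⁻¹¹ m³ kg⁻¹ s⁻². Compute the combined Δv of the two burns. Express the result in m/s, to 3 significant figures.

Δv_total ≈ 2980 m/s

μ = GM = 6.674×10⁻¹¹ × 5.972×10²⁴ = 3.986×10¹⁴ m³/s².
r₁ = 6371 + 1140 = 7511.0 km = 7.5110×10⁶ m.
r₂ = 6371 + 17890 = 24261 km = 2.4261×10⁷ m.
Transfer ellipse a_t = (r₁ + r₂)/2 = 1.589×10⁷ m.
At r₁: circular v_c1 = √(μ/r₁) = 7285 m/s; transfer-perigee v_p = √[μ(2/r₁ − 1/a_t)] = 9002 m/s.
Δv₁ = v_p − v_c1 = 1718 m/s.
At r₂: circular v_c2 = √(μ/r₂) = 4053 m/s; transfer-apogee v_a = √[μ(2/r₂ − 1/a_t)] = 2787 m/s.
Δv₂ = v_c2 − v_a = 1266 m/s.
Total Δv = Δv₁ + Δv₂ = 2984 m/s.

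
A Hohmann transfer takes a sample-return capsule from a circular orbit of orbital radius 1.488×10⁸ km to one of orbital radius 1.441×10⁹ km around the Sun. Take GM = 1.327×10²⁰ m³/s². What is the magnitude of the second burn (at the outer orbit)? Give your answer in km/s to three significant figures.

Δv ≈ 5.44 km/s

r₁ = 1.488×10⁸ km = 1.488×10¹¹ m.
r₂ = 1.441×10⁹ km = 1.441×10¹² m.
Transfer ellipse a_t = (r₁ + r₂)/2 = 7.949×10¹¹ m.
At r₁: circular v_c1 = √(μ/r₁) = 29860 m/s; transfer-perihelion v_p = √[μ(2/r₁ − 1/a_t)] = 40210 m/s.
At r₂: circular v_c2 = √(μ/r₂) = 9596 m/s; transfer-aphelion v_a = √[μ(2/r₂ − 1/a_t)] = 4152 m/s.
Δv₂ = v_c2 − v_a = 5444 m/s.
= 5.444 km/s.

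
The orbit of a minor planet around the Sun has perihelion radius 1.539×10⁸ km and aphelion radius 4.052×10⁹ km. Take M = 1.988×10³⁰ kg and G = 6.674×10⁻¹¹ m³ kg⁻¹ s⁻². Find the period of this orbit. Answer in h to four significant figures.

T ≈ 462100 h

μ = GM = 6.674×10⁻¹¹ × 1.988×10³⁰ = 1.327×10²⁰ m³/s².
Semi-major axis a = (r_p + r_a)/2 = (1.5390×10⁸ + 4.0520×10⁹)/2 = 2.1030×10⁹ km = 2.103×10¹² m.
By Kepler's third law T = 2π√(a³/μ) = 2π × 2.648×10⁸ = 1.663×10⁹ s.
= 4.621×10⁵ h.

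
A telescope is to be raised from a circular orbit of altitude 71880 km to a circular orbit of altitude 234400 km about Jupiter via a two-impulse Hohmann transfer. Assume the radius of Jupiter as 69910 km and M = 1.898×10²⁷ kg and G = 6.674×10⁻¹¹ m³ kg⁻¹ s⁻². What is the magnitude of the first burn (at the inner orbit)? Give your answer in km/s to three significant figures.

μ = GM = 6.674×10⁻¹¹ × 1.898×10²⁷ = 1.267×10¹⁷ m³/s².
r₁ = 69910 + 71880 = 141790 km = 1.4179×10⁸ m.
r₂ = 69910 + 234400 = 304310 km = 3.0431×10⁸ m.
Transfer ellipse a_t = (r₁ + r₂)/2 = 2.230×10⁸ m.
At r₁: circular v_c1 = √(μ/r₁) = 29890 m/s; transfer-perijove v_p = √[μ(2/r₁ − 1/a_t)] = 34910 m/s.
Δv₁ = v_p − v_c1 = 5023 m/s.
= 5.023 km/s.

Δv ≈ 5.02 km/s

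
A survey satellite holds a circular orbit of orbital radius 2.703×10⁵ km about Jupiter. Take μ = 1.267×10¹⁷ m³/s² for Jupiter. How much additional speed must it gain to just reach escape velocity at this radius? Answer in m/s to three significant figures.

Δv ≈ 8970 m/s

r = 2.703×10⁵ km = 2.703×10⁸ m.
Circular speed v_c = √(μ/r) = 21650 m/s.
Escape speed v_esc = √(2μ/r) = √2 × v_c = 30620 m/s.
Δv = v_esc − v_c = 8968 m/s.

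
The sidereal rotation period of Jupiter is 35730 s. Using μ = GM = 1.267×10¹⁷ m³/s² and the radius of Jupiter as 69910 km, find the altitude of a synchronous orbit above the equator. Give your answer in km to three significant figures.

A synchronous orbit has period T, so by Kepler's third law a = (μT²/4π²)^(1/3).
μT²/4π² = 1.267×10¹⁷ × (3.573×10⁴)² / 39.48 = 4.097×10²⁴ m³.
a = 1.600×10⁸ m = 1.6002×10⁵ km.
Altitude h = a − R = 1.6002×10⁵ − 69910 = 90105 km.

h_sync ≈ 90100 km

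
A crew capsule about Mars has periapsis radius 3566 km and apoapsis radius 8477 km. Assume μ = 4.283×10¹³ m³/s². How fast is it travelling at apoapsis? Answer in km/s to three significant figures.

Semi-major axis a = (r_p + r_a)/2 = 6021.5 km = 6.022×10⁶ m.
Vis-viva: v² = μ(2/r − 1/a) = 4.283×10¹³ × (2.359×10⁻⁷ − 1.661×10⁻⁷) = 2.992×10⁶ m²/s².
v = 1730 m/s = 1.730 km/s.

v ≈ 1.73 km/s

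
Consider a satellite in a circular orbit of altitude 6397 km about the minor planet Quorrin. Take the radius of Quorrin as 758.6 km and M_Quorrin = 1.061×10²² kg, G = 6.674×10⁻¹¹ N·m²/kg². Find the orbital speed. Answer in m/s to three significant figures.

v ≈ 315 m/s

μ = GM = 6.674×10⁻¹¹ × 1.061×10²² = 7.081×10¹¹ m³/s².
r = 758.6 + 6397 = 7155.6 km = 7.1556×10⁶ m.
For a circular orbit v = √(μ/r) = √(7.081×10¹¹ / 7.156×10⁶) = √(9.896×10⁴) = 314.6 m/s.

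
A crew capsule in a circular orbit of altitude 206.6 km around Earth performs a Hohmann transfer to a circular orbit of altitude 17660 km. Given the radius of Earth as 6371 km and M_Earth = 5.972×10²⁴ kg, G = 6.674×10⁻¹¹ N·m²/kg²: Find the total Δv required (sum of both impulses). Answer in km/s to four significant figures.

Δv_total ≈ 3.373 km/s

μ = GM = 6.674×10⁻¹¹ × 5.972×10²⁴ = 3.986×10¹⁴ m³/s².
r₁ = 6371 + 206.6 = 6577.6 km = 6.5776×10⁶ m.
r₂ = 6371 + 17660 = 24031 km = 2.4031×10⁷ m.
Transfer ellipse a_t = (r₁ + r₂)/2 = 1.530×10⁷ m.
At r₁: circular v_c1 = √(μ/r₁) = 7784 m/s; transfer-perigee v_p = √[μ(2/r₁ − 1/a_t)] = 9754 m/s.
Δv₁ = v_p − v_c1 = 1970 m/s.
At r₂: circular v_c2 = √(μ/r₂) = 4073 m/s; transfer-apogee v_a = √[μ(2/r₂ − 1/a_t)] = 2670 m/s.
Δv₂ = v_c2 − v_a = 1403 m/s.
Total Δv = Δv₁ + Δv₂ = 3373 m/s = 3.373 km/s.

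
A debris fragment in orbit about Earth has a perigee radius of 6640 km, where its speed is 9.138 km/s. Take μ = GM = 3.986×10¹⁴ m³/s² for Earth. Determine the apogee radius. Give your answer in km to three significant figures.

apogee radius ≈ 15200 km

r_p = 6.640×10⁶ m.
Specific energy ε = v²/2 − μ/r = -1.828×10⁷ J/kg, so a = −μ/(2ε) = 1.090×10⁷ m.
The apsides satisfy r_p + r_a = 2a, so the apogee radius is 2a − r_p = 1.517×10⁷ m = 15167 km.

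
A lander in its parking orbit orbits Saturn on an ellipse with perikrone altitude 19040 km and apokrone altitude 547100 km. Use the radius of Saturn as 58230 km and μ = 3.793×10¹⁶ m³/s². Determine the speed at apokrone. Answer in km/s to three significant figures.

v ≈ 3.77 km/s

r_p = 58230 + 19040 = 77270 km = 7.7270×10⁷ m.
r_a = 58230 + 547100 = 605330 km = 6.0533×10⁸ m.
Semi-major axis a = (r_p + r_a)/2 = 3.4130×10⁵ km = 3.413×10⁸ m.
Vis-viva: v² = μ(2/r − 1/a) = 3.793×10¹⁶ × (3.304×10⁻⁹ − 2.930×10⁻⁹) = 1.419×10⁷ m²/s².
v = 3766 m/s = 3.766 km/s.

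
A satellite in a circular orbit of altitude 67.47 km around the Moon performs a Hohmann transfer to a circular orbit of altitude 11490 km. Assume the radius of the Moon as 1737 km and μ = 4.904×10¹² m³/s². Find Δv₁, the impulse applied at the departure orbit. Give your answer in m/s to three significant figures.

Δv ≈ 538 m/s

r₁ = 1737 + 67.47 = 1804.5 km = 1.8045×10⁶ m.
r₂ = 1737 + 11490 = 13227 km = 1.3227×10⁷ m.
Transfer ellipse a_t = (r₁ + r₂)/2 = 7.516×10⁶ m.
At r₁: circular v_c1 = √(μ/r₁) = 1649 m/s; transfer-perilune v_p = √[μ(2/r₁ − 1/a_t)] = 2187 m/s.
Δv₁ = v_p − v_c1 = 538.4 m/s.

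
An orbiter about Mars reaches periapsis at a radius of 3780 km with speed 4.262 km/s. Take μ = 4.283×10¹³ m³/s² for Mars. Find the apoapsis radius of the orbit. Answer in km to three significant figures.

r_p = 3.780×10⁶ m.
Specific energy ε = v²/2 − μ/r = -2.248×10⁶ J/kg, so a = −μ/(2ε) = 9.525×10⁶ m.
The apsides satisfy r_p + r_a = 2a, so the apoapsis radius is 2a − r_p = 1.527×10⁷ m = 15269 km.

apoapsis radius ≈ 15300 km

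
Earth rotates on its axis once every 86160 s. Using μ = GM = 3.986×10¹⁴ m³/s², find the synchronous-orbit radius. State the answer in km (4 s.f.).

A synchronous orbit has period T, so by Kepler's third law a = (μT²/4π²)^(1/3).
μT²/4π² = 3.986×10¹⁴ × (8.616×10⁴)² / 39.48 = 7.495×10²² m³.
a = 4.216×10⁷ m = 42163 km.

r_sync ≈ 42160 km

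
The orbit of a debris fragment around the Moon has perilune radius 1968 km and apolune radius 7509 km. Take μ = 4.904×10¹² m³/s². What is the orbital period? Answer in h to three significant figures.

T ≈ 8.13 h

Semi-major axis a = (r_p + r_a)/2 = (1968.0 + 7509.0)/2 = 4738.5 km = 4.738×10⁶ m.
By Kepler's third law T = 2π√(a³/μ) = 2π × 4.658×10³ = 2.927×10⁴ s.
= 8.129 h.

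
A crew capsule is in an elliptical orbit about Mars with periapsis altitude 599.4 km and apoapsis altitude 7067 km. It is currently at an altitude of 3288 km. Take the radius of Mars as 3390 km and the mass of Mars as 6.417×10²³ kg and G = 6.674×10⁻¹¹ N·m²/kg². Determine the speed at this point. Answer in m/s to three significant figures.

v ≈ 2630 m/s

μ = GM = 6.674×10⁻¹¹ × 6.417×10²³ = 4.283×10¹³ m³/s².
r_p = 3390 + 599.4 = 3989.4 km = 3.9894×10⁶ m.
r_a = 3390 + 7067 = 10457 km = 1.0457×10⁷ m.
r = 3390 + 3288 = 6678.0 km = 6.678×10⁶ m.
Semi-major axis a = (r_p + r_a)/2 = 7223.2 km = 7.223×10⁶ m.
Vis-viva: v² = μ(2/r − 1/a) = 4.283×10¹³ × (2.995×10⁻⁷ − 1.384×10⁻⁷) = 6.897×10⁶ m²/s².
v = 2626 m/s.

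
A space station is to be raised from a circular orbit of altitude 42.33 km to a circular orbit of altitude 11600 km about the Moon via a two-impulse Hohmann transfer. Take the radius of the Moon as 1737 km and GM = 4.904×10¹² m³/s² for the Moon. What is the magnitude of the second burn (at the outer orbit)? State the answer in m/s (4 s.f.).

r₁ = 1737 + 42.33 = 1779.3 km = 1.7793×10⁶ m.
r₂ = 1737 + 11600 = 13337 km = 1.3337×10⁷ m.
Transfer ellipse a_t = (r₁ + r₂)/2 = 7.558×10⁶ m.
At r₁: circular v_c1 = √(μ/r₁) = 1660 m/s; transfer-perilune v_p = √[μ(2/r₁ − 1/a_t)] = 2205 m/s.
At r₂: circular v_c2 = √(μ/r₂) = 606.4 m/s; transfer-apolune v_a = √[μ(2/r₂ − 1/a_t)] = 294.2 m/s.
Δv₂ = v_c2 − v_a = 312.2 m/s.

Δv ≈ 312.2 m/s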